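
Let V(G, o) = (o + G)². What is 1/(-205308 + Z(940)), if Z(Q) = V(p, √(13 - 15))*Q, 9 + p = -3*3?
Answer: I/(4*(8460*√2 + 24343*I)) ≈ 8.2718e-6 + 4.0655e-6*I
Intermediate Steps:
p = -18 (p = -9 - 3*3 = -9 - 9 = -18)
V(G, o) = (G + o)²
Z(Q) = Q*(-18 + I*√2)² (Z(Q) = (-18 + √(13 - 15))²*Q = (-18 + √(-2))²*Q = (-18 + I*√2)²*Q = Q*(-18 + I*√2)²)
1/(-205308 + Z(940)) = 1/(-205308 + 940*(18 - I*√2)²)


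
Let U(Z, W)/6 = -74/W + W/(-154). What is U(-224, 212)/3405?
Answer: -2817/926387 ≈ -0.0030408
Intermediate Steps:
U(Z, W) = -444/W - 3*W/77 (U(Z, W) = 6*(-74/W + W/(-154)) = 6*(-74/W + W*(-1/154)) = 6*(-74/W - W/154) = -444/W - 3*W/77)
U(-224, 212)/3405 = (-444/212 - 3/77*212)/3405 = (-444*1/212 - 636/77)*(1/3405) = (-111/53 - 636/77)*(1/3405) = -42255/4081*1/3405 = -2817/926387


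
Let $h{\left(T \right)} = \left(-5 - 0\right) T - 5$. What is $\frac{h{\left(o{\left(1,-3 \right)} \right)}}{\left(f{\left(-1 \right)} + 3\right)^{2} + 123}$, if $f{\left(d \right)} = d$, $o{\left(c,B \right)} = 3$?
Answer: $- \frac{20}{127} \approx -0.15748$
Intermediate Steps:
$h{\left(T \right)} = -5 - 5 T$ ($h{\left(T \right)} = \left(-5 + 0\right) T - 5 = - 5 T - 5 = -5 - 5 T$)
$\frac{h{\left(o{\left(1,-3 \right)} \right)}}{\left(f{\left(-1 \right)} + 3\right)^{2} + 123} = \frac{-5 - 15}{\left(-1 + 3\right)^{2} + 123} = \frac{-5 - 15}{2^{2} + 123} = - \frac{20}{4 + 123} = - \frac{20}{127}$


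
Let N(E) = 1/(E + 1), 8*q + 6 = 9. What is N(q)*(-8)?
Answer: -64/11 ≈ -5.8182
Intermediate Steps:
q = 3/8 (q = -¾ + (⅛)*9 = -¾ + 9/8 = 3/8 ≈ 0.37500)
N(E) = 1/(1 + E)
N(q)*(-8) = -8/(1 + 3/8) = -8/(11/8) = (8/11)*(-8) = -64/11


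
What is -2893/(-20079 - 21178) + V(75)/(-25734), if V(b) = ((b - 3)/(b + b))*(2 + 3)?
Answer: 61957871/884756365 ≈ 0.070028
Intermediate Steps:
V(b) = 5*(-3 + b)/(2*b) (V(b) = ((-3 + b)/((2*b)))*5 = ((-3 + b)*(1/(2*b)))*5 = ((-3 + b)/(2*b))*5 = 5*(-3 + b)/(2*b))
-2893/(-20079 - 21178) + V(75)/(-25734) = -2893/(-20079 - 21178) + ((5/2)*(-3 + 75)/75)/(-25734) = -2893/(-41257) + ((5/2)*(1/75)*72)*(-1/25734) = -2893*(-1/41257) + (12/5)*(-1/25734) = 2893/41257 - 2/21445 = 61957871/884756365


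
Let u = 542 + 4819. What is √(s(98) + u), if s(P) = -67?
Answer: √5294 ≈ 72.760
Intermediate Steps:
u = 5361
√(s(98) + u) = √(-67 + 5361) = √5294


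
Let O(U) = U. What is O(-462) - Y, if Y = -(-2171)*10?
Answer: -22172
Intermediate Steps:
Y = 21710 (Y = -167*(-130) = 21710)
O(-462) - Y = -462 - 1*21710 = -462 - 21710 = -22172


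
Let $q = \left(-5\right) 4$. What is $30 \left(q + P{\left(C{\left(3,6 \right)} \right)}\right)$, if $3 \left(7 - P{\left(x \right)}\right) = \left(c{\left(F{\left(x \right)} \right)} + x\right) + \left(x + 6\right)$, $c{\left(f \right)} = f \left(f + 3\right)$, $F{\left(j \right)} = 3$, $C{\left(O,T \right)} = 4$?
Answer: $-710$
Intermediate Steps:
$q = -20$
$c{\left(f \right)} = f \left(3 + f\right)$
$P{\left(x \right)} = -1 - \frac{2 x}{3}$ ($P{\left(x \right)} = 7 - \frac{\left(3 \left(3 + 3\right) + x\right) + \left(x + 6\right)}{3} = 7 - \frac{\left(3 \cdot 6 + x\right) + \left(6 + x\right)}{3} = 7 - \frac{\left(18 + x\right) + \left(6 + x\right)}{3} = 7 - \frac{24 + 2 x}{3} = 7 - \left(8 + \frac{2 x}{3}\right) = -1 - \frac{2 x}{3}$)
$30 \left(q + P{\left(C{\left(3,6 \right)} \right)}\right) = 30 \left(-20 - \frac{11}{3}\right) = 30 \left(- \frac{71}{3}\right) = -710$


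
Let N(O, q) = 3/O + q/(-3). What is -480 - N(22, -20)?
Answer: -32129/66 ≈ -486.80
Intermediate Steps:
N(O, q) = 3/O - q/3 (N(O, q) = 3/O + q*(-1/3) = 3/O - q/3)
-480 - N(22, -20) = -480 - (3/22 - 1/3*(-20)) = -480 - (3*(1/22) + 20/3) = -480 - (3/22 + 20/3) = -480 - 1*449/66 = -480 - 449/66 = -32129/66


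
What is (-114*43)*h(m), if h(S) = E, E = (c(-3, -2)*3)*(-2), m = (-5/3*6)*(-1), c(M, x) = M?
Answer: -88236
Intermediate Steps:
m = 10 (m = (-5*⅓*6)*(-1) = -5/3*6*(-1) = -10*(-1) = 10)
E = 18 (E = -3*3*(-2) = -9*(-2) = 18)
h(S) = 18
(-114*43)*h(m) = -114*43*18 = -4902*18 = -88236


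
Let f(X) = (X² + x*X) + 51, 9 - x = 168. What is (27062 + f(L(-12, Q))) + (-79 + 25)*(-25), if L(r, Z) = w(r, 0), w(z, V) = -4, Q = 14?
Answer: 29115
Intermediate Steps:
x = -159 (x = 9 - 1*168 = 9 - 168 = -159)
L(r, Z) = -4
f(X) = 51 + X² - 159*X (f(X) = (X² - 159*X) + 51 = 51 + X² - 159*X)
(27062 + f(L(-12, Q))) + (-79 + 25)*(-25) = (27062 + (51 + (-4)² - 159*(-4))) + (-79 + 25)*(-25) = (27062 + (51 + 16 + 636)) - 54*(-25) = (27062 + 703) + 1350 = 27765 + 1350 = 29115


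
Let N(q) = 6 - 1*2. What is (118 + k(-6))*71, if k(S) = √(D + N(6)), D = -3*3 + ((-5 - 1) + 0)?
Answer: 8378 + 71*I*√11 ≈ 8378.0 + 235.48*I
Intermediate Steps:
D = -15 (D = -9 + (-6 + 0) = -9 - 6 = -15)
N(q) = 4 (N(q) = 6 - 2 = 4)
k(S) = I*√11 (k(S) = √(-15 + 4) = √(-11) = I*√11)
(118 + k(-6))*71 = (118 + I*√11)*71 = 8378 + 71*I*√11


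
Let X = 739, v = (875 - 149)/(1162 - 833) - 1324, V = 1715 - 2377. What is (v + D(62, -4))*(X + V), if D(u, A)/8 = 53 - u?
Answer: -5044138/47 ≈ -1.0732e+5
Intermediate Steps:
D(u, A) = 424 - 8*u (D(u, A) = 8*(53 - u) = 424 - 8*u)
V = -662
v = -434870/329 (v = 726/329 - 1324 = -434870/329 ≈ -1321.8)
(v + D(62, -4))*(X + V) = (-434870/329 + (424 - 8*62))*(739 - 662) = (-434870/329 + (424 - 496))*77 = (-434870/329 - 72)*77 = -458558/329*77 = -5044138/47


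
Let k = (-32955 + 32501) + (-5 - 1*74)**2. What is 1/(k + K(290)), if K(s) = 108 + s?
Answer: 1/6185 ≈ 0.00016168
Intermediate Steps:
k = 5787 (k = -454 + (-5 - 74)**2 = -454 + (-79)**2 = -454 + 6241 = 5787)
1/(k + K(290)) = 1/(5787 + (108 + 290)) = 1/(5787 + 398) = 1/6185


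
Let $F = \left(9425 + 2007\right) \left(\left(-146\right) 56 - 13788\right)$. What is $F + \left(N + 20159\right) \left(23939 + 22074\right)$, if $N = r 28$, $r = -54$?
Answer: $606911963$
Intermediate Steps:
$N = -1512$ ($N = \left(-54\right) 28 = -1512$)
$F = -251092448$ ($F = 11432 \left(-8176 - 13788\right) = 11432 \left(-21964\right) = -251092448$)
$F + \left(N + 20159\right) \left(23939 + 22074\right) = -251092448 + \left(-1512 + 20159\right) \left(23939 + 22074\right) = -251092448 + 18647 \cdot 46013 = -251092448 + 858004411 = 606911963$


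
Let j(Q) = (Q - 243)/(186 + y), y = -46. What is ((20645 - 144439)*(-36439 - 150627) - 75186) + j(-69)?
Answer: 810515062552/35 ≈ 2.3158e+10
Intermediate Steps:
j(Q) = -243/140 + Q/140 (j(Q) = (Q - 243)/(186 - 46) = (-243 + Q)/140 = (-243 + Q)*(1/140) = -243/140 + Q/140)
((20645 - 144439)*(-36439 - 150627) - 75186) + j(-69) = ((20645 - 144439)*(-36439 - 150627) - 75186) + (-243/140 + (1/140)*(-69)) = (-123794*(-187066) - 75186) + (-243/140 - 69/140) = (23157648404 - 75186) - 78/35 = 23157573218 - 78/35 = 810515062552/35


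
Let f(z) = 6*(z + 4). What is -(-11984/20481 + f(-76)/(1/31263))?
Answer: 276608533280/20481 ≈ 1.3506e+7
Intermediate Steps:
f(z) = 24 + 6*z (f(z) = 6*(4 + z) = 24 + 6*z)
-(-11984/20481 + f(-76)/(1/31263)) = -(-11984/20481 + (24 + 6*(-76))/(1/31263)) = -(-11984*1/20481 + (24 - 456)/(1/31263)) = -(-11984/20481 - 432*31263) = -(-11984/20481 - 13505616) = -1*(-276608533280/20481) = 276608533280/20481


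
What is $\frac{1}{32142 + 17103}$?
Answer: $\frac{1}{49245} \approx 2.0307 \cdot 10^{-5}$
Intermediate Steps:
$\frac{1}{32142 + 17103} = \frac{1}{49245}$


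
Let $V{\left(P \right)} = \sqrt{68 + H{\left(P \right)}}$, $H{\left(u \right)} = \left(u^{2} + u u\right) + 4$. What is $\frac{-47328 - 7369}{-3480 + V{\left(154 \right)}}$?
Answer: $\frac{23793195}{1507862} + \frac{54697 \sqrt{2969}}{3015724} \approx 16.768$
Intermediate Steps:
$H{\left(u \right)} = 4 + 2 u^{2}$ ($H{\left(u \right)} = \left(u^{2} + u^{2}\right) + 4 = 2 u^{2} + 4 = 4 + 2 u^{2}$)
$V{\left(P \right)} = \sqrt{72 + 2 P^{2}}$ ($V{\left(P \right)} = \sqrt{68 + \left(4 + 2 P^{2}\right)} = \sqrt{72 + 2 P^{2}}$)
$\frac{-47328 - 7369}{-3480 + V{\left(154 \right)}} = \frac{-47328 - 7369}{-3480 + \sqrt{72 + 2 \cdot 154^{2}}} = - \frac{54697}{-3480 + \sqrt{72 + 2 \cdot 23716}} = - \frac{54697}{-3480 + \sqrt{72 + 47432}} = - \frac{54697}{-3480 + \sqrt{47504}} = - \frac{54697}{-3480 + 4 \sqrt{2969}}$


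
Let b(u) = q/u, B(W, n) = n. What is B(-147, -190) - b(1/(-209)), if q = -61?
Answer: -12939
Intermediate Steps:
b(u) = -61/u
B(-147, -190) - b(1/(-209)) = -190 - (-61)/(1/(-209)) = -190 - (-61)/(-1/209) = -190 - (-61)*(-209) = -190 - 1*12749 = -190 - 12749 = -12939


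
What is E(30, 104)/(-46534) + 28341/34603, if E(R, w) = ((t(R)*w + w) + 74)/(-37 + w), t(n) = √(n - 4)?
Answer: 44177393482/53942236067 - 52*√26/1558889 ≈ 0.81881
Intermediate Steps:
t(n) = √(-4 + n)
E(R, w) = (74 + w + w*√(-4 + R))/(-37 + w) (E(R, w) = ((√(-4 + R)*w + w) + 74)/(-37 + w) = ((w*√(-4 + R) + w) + 74)/(-37 + w) = ((w + w*√(-4 + R)) + 74)/(-37 + w) = (74 + w + w*√(-4 + R))/(-37 + w))
E(30, 104)/(-46534) + 28341/34603 = ((74 + 104 + 104*√(-4 + 30))/(-37 + 104))/(-46534) + 28341/34603 = ((74 + 104 + 104*√26)/67)*(-1/46534) + 28341*(1/34603) = ((178 + 104*√26)/67)*(-1/46534) + 28341/34603 = (178/67 + 104*√26/67)*(-1/46534) + 28341/34603 = (-89/1558889 - 52*√26/1558889) + 28341/34603 = 44177393482/53942236067 - 52*√26/1558889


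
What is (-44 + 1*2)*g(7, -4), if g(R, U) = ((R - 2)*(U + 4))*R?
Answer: 0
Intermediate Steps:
g(R, U) = R*(-2 + R)*(4 + U) (g(R, U) = ((-2 + R)*(4 + U))*R = R*(-2 + R)*(4 + U))
(-44 + 1*2)*g(7, -4) = (-44 + 1*2)*(7*(-8 - 2*(-4) + 4*7 + 7*(-4))) = (-44 + 2)*(7*(-8 + 8 + 28 - 28)) = -294*0 = -42*0 = 0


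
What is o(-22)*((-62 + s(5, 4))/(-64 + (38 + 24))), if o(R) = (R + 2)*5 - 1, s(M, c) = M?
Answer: -5757/2 ≈ -2878.5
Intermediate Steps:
o(R) = 9 + 5*R (o(R) = (2 + R)*5 - 1 = (10 + 5*R) - 1 = 9 + 5*R)
o(-22)*((-62 + s(5, 4))/(-64 + (38 + 24))) = (9 + 5*(-22))*((-62 + 5)/(-64 + (38 + 24))) = (9 - 110)*(-57/(-64 + 62)) = -(-5757)/(-2) = -(-5757)*(-1)/2 = -101*57/2 = -5757/2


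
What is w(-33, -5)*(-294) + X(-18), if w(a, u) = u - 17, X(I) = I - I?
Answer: 6468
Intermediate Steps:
X(I) = 0
w(a, u) = -17 + u
w(-33, -5)*(-294) + X(-18) = (-17 - 5)*(-294) + 0 = -22*(-294) + 0 = 6468 + 0 = 6468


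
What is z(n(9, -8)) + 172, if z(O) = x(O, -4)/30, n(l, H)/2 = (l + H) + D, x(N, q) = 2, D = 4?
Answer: 2581/15 ≈ 172.07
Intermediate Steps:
n(l, H) = 8 + 2*H + 2*l (n(l, H) = 2*((l + H) + 4) = 2*((H + l) + 4) = 2*(4 + H + l) = 8 + 2*H + 2*l)
z(O) = 1/15 (z(O) = 2/30 = 2*(1/30) = 1/15)
z(n(9, -8)) + 172 = 1/15 + 172 = 2581/15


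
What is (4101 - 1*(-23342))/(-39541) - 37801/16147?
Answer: -1937811462/638468527 ≈ -3.0351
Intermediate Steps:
(4101 - 1*(-23342))/(-39541) - 37801/16147 = (4101 + 23342)*(-1/39541) - 37801*1/16147 = 27443*(-1/39541) - 37801/16147 = -27443/39541 - 37801/16147 = -1937811462/638468527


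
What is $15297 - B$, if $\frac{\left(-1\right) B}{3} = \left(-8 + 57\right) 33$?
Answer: $20148$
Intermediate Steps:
$B = -4851$ ($B = - 3 \left(-8 + 57\right) 33 = - 3 \cdot 49 \cdot 33 = \left(-3\right) 1617 = -4851$)
$15297 - B = 15297 - -4851 = 15297 + 4851 = 20148$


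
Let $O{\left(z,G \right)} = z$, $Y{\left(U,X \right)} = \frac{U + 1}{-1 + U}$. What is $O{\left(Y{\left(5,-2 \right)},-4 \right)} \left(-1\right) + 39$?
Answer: $\frac{75}{2} \approx 37.5$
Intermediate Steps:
$Y{\left(U,X \right)} = \frac{1 + U}{-1 + U}$
$O{\left(Y{\left(5,-2 \right)},-4 \right)} \left(-1\right) + 39 = \frac{1 + 5}{-1 + 5} \left(-1\right) + 39 = \frac{1}{4} \cdot 6 \left(-1\right) + 39 = \frac{3}{2} \left(-1\right) + 39 = - \frac{3}{2} + 39 = \frac{75}{2}$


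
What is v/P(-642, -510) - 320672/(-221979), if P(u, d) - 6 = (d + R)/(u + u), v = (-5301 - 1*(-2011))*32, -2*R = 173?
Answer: -60008705864288/3685073379 ≈ -16284.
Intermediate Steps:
R = -173/2 (R = -½*173 = -173/2 ≈ -86.500)
v = -105280 (v = (-5301 + 2011)*32 = -3290*32 = -105280)
P(u, d) = 6 + (-173/2 + d)/(2*u) (P(u, d) = 6 + (d - 173/2)/(u + u) = 6 + (-173/2 + d)/((2*u)) = 6 + (-173/2 + d)*(1/(2*u)) = 6 + (-173/2 + d)/(2*u))
v/P(-642, -510) - 320672/(-221979) = -105280*(-2568/(-173 + 2*(-510) + 24*(-642))) - 320672/(-221979) = -105280*(-2568/(-173 - 1020 - 15408)) - 320672*(-1/221979) = -105280/((¼)*(-1/642)*(-16601)) + 320672/221979 = -105280/16601/2568 + 320672/221979 = -105280*2568/16601 + 320672/221979 = -270359040/16601 + 320672/221979 = -60008705864288/3685073379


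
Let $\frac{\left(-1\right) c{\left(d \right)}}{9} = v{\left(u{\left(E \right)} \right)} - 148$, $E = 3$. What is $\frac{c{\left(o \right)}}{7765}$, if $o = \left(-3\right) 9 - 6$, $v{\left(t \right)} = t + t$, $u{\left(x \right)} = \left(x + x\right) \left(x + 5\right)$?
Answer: $\frac{468}{7765} \approx 0.06027$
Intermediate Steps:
$u{\left(x \right)} = 2 x \left(5 + x\right)$
$v{\left(t \right)} = 2 t$
$o = -33$ ($o = -27 - 6 = -33$)
$c{\left(d \right)} = 468$ ($c{\left(d \right)} = - 9 \left(2 \cdot 2 \cdot 3 \left(5 + 3\right) - 148\right) = - 9 \left(2 \cdot 2 \cdot 3 \cdot 8 - 148\right) = - 9 \left(2 \cdot 48 - 148\right) = - 9 \left(96 - 148\right) = \left(-9\right) \left(-52\right) = 468$)
$\frac{c{\left(o \right)}}{7765} = \frac{468}{7765}$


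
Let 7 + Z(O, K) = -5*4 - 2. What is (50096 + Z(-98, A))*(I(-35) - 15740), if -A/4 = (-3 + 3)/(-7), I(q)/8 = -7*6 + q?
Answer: -818895852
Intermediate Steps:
I(q) = -336 + 8*q (I(q) = 8*(-7*6 + q) = 8*(-42 + q) = -336 + 8*q)
A = 0 (A = -4*(-3 + 3)/(-7) = -(-4)*0/7 = -4*0 = 0)
Z(O, K) = -29 (Z(O, K) = -7 + (-5*4 - 2) = -7 + (-20 - 2) = -7 - 22 = -29)
(50096 + Z(-98, A))*(I(-35) - 15740) = (50096 - 29)*((-336 + 8*(-35)) - 15740) = 50067*((-336 - 280) - 15740) = 50067*(-616 - 15740) = 50067*(-16356) = -818895852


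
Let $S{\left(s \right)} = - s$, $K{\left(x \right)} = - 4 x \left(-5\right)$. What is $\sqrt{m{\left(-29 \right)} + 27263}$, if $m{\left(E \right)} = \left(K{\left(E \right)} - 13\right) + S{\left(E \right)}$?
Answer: $\sqrt{26699} \approx 163.4$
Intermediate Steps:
$K{\left(x \right)} = 20 x$
$m{\left(E \right)} = -13 + 19 E$ ($m{\left(E \right)} = \left(20 E - 13\right) - E = \left(-13 + 20 E\right) - E = -13 + 19 E$)
$\sqrt{m{\left(-29 \right)} + 27263} = \sqrt{\left(-13 + 19 \left(-29\right)\right) + 27263} = \sqrt{\left(-13 - 551\right) + 27263} = \sqrt{-564 + 27263} = \sqrt{26699}$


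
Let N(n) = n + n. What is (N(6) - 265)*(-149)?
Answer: 37697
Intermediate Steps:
N(n) = 2*n
(N(6) - 265)*(-149) = (2*6 - 265)*(-149) = (12 - 265)*(-149) = -253*(-149) = 37697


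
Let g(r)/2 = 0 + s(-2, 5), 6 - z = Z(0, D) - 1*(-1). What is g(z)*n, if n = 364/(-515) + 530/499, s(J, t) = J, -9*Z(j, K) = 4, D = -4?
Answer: -365256/256985 ≈ -1.4213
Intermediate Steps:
Z(j, K) = -4/9 (Z(j, K) = -⅑*4 = -4/9)
z = 49/9 (z = 6 - (-4/9 - 1*(-1)) = 6 - (-4/9 + 1) = 6 - 1*5/9 = 6 - 5/9 = 49/9 ≈ 5.4444)
g(r) = -4 (g(r) = 2*(0 - 2) = 2*(-2) = -4)
n = 91314/256985 (n = 364*(-1/515) + 530*(1/499) = -364/515 + 530/499 = 91314/256985 ≈ 0.35533)
g(z)*n = -4*91314/256985 = -365256/256985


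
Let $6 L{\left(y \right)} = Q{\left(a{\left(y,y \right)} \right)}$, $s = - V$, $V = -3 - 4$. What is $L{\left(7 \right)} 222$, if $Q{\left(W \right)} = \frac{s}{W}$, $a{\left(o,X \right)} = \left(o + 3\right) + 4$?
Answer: $\frac{37}{2} \approx 18.5$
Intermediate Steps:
$V = -7$
$s = 7$ ($s = \left(-1\right) \left(-7\right) = 7$)
$a{\left(o,X \right)} = 7 + o$ ($a{\left(o,X \right)} = \left(3 + o\right) + 4 = 7 + o$)
$Q{\left(W \right)} = \frac{7}{W}$
$L{\left(y \right)} = \frac{7}{6 \left(7 + y\right)}$ ($L{\left(y \right)} = \frac{7 \frac{1}{7 + y}}{6} = \frac{7}{6 \left(7 + y\right)}$)
$L{\left(7 \right)} 222 = \frac{7}{6 \left(7 + 7\right)} 222 = \frac{7}{6 \cdot 14} \cdot 222 = \frac{7}{6} \cdot \frac{1}{14} \cdot 222 = \frac{1}{12} \cdot 222 = \frac{37}{2}$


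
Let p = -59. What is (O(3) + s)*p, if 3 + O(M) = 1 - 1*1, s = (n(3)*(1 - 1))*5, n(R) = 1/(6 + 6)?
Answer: 177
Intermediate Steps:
n(R) = 1/12
s = 0 (s = ((1 - 1)/12)*5 = ((1/12)*0)*5 = 0*5 = 0)
O(M) = -3 (O(M) = -3 + (1 - 1*1) = -3 + (1 - 1) = -3 + 0 = -3)
(O(3) + s)*p = (-3 + 0)*(-59) = -3*(-59) = 177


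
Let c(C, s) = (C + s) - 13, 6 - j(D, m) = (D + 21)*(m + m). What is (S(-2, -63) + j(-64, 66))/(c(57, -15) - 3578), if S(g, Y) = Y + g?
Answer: -5617/3549 ≈ -1.5827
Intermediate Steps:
j(D, m) = 6 - 2*m*(21 + D) (j(D, m) = 6 - (D + 21)*(m + m) = 6 - (21 + D)*2*m = 6 - 2*m*(21 + D))
c(C, s) = -13 + C + s
(S(-2, -63) + j(-64, 66))/(c(57, -15) - 3578) = ((-63 - 2) + (6 - 42*66 - 2*(-64)*66))/((-13 + 57 - 15) - 3578) = (-65 + (6 - 2772 + 8448))/(29 - 3578) = (-65 + 5682)/(-3549) = 5617*(-1/3549) = -5617/3549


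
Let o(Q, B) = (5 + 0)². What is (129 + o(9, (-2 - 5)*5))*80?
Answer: 12320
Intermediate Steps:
o(Q, B) = 25 (o(Q, B) = 5² = 25)
(129 + o(9, (-2 - 5)*5))*80 = (129 + 25)*80 = 154*80 = 12320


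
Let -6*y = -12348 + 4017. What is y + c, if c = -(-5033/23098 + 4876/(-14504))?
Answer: 58168964909/41876674 ≈ 1389.1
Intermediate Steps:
y = 2777/2 (y = -(-12348 + 4017)/6 = -1/6*(-8331) = 2777/2 ≈ 1388.5)
c = 11601530/20938337 (c = -(-5033*1/23098 + 4876*(-1/14504)) = -(-5033/23098 - 1219/3626) = -1*(-11601530/20938337) = 11601530/20938337 ≈ 0.55408)
y + c = 2777/2 + 11601530/20938337 = 58168964909/41876674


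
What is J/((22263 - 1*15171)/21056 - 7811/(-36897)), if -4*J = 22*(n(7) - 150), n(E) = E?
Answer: 21822656856/15219355 ≈ 1433.9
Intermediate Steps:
J = 1573/2 (J = -11*(7 - 150)/2 = -11*(-143)/2 = -¼*(-3146) = 1573/2 ≈ 786.50)
J/((22263 - 1*15171)/21056 - 7811/(-36897)) = 1573/(2*((22263 - 1*15171)/21056 - 7811/(-36897))) = 1573/(2*((22263 - 15171)*(1/21056) - 7811*(-1/36897))) = 1573/(2*(7092*(1/21056) + 7811/36897)) = 1573/(2*(1773/5264 + 7811/36897)) = 1573/(2*(15219355/27746544)) = (1573/2)*(27746544/15219355) = 21822656856/15219355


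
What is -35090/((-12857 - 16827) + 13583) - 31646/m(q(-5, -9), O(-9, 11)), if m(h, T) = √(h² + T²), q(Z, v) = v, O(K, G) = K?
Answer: 35090/16101 - 15823*√2/9 ≈ -2484.2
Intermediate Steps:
m(h, T) = √(T² + h²)
-35090/((-12857 - 16827) + 13583) - 31646/m(q(-5, -9), O(-9, 11)) = -35090/((-12857 - 16827) + 13583) - 31646/√((-9)² + (-9)²) = -35090/(-29684 + 13583) - 31646/√(81 + 81) = -35090/(-16101) - 31646*√2/18 = -35090*(-1/16101) - 31646*√2/18 = 35090/16101 - 15823*√2/9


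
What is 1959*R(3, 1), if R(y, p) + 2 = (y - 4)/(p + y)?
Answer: -17631/4 ≈ -4407.8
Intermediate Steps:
R(y, p) = -2 + (-4 + y)/(p + y) (R(y, p) = -2 + (y - 4)/(p + y) = -2 + (-4 + y)/(p + y))
1959*R(3, 1) = 1959*((-4 - 1*3 - 2*1)/(1 + 3)) = 1959*((-4 - 3 - 2)/4) = 1959*((1/4)*(-9)) = 1959*(-9/4) = -17631/4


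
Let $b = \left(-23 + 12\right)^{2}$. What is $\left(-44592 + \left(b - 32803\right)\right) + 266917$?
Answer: $189643$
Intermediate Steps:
$b = 121$ ($b = \left(-11\right)^{2} = 121$)
$\left(-44592 + \left(b - 32803\right)\right) + 266917 = \left(-44592 + \left(121 - 32803\right)\right) + 266917 = \left(-44592 - 32682\right) + 266917 = -77274 + 266917 = 189643$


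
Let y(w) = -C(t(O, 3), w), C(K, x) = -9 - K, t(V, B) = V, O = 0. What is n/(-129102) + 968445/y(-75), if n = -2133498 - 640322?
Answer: 6947397265/64551 ≈ 1.0763e+5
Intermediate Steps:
n = -2773820
y(w) = 9 (y(w) = -(-9 - 1*0) = -(-9 + 0) = -1*(-9) = 9)
n/(-129102) + 968445/y(-75) = -2773820/(-129102) + 968445/9 = -2773820*(-1/129102) + 968445*(⅑) = 1386910/64551 + 107605 = 6947397265/64551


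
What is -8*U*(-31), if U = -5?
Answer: -1240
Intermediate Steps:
-8*U*(-31) = -8*(-5)*(-31) = 40*(-31) = -1240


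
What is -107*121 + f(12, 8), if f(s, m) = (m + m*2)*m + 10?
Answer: -12745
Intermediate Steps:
f(s, m) = 10 + 3*m² (f(s, m) = (m + 2*m)*m + 10 = (3*m)*m + 10 = 3*m² + 10 = 10 + 3*m²)
-107*121 + f(12, 8) = -107*121 + (10 + 3*8²) = -12947 + (10 + 3*64) = -12947 + (10 + 192) = -12947 + 202 = -12745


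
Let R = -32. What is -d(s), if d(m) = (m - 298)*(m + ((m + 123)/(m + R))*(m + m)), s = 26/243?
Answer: -105396928/492075 ≈ -214.19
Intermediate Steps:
s = 26/243 (s = 26*(1/243) = 26/243 ≈ 0.10700)
d(m) = (-298 + m)*(m + 2*m*(123 + m)/(-32 + m)) (d(m) = (m - 298)*(m + ((m + 123)/(m - 32))*(m + m)) = (-298 + m)*(m + ((123 + m)/(-32 + m))*(2*m)) = (-298 + m)*(m + 2*m*(123 + m)/(-32 + m)))
-d(s) = -26*(-63772 - 680*26/243 + 3*(26/243)**2)/(243*(-32 + 26/243)) = -26*(-63772 - 17680/243 + 3*(676/59049))/(243*(-7750/243)) = -26*(-243)*(-63772 - 17680/243 + 676/19683)/(243*7750) = -26*(-243)*(-1256655680)/(243*7750*19683) = -1*105396928/492075 = -105396928/492075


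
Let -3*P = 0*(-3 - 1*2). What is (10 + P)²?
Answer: 100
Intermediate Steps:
P = 0 (P = -0*(-3 - 1*2) = -0*(-3 - 2) = -0*(-5) = -⅓*0 = 0)
(10 + P)² = (10 + 0)² = 10² = 100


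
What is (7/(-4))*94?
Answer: -329/2 ≈ -164.50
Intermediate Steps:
(7/(-4))*94 = (7*(-¼))*94 = -7/4*94 = -329/2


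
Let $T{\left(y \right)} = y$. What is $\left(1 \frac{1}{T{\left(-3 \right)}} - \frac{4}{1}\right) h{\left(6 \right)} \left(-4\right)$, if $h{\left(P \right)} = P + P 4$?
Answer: $520$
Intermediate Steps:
$h{\left(P \right)} = 5 P$ ($h{\left(P \right)} = P + 4 P = 5 P$)
$\left(1 \frac{1}{T{\left(-3 \right)}} - \frac{4}{1}\right) h{\left(6 \right)} \left(-4\right) = \left(1 \frac{1}{-3} - \frac{4}{1}\right) 5 \cdot 6 \left(-4\right) = \left(1 \left(- \frac{1}{3}\right) - 4\right) 30 \left(-4\right) = \left(- \frac{1}{3} - 4\right) 30 \left(-4\right) = \left(- \frac{13}{3}\right) 30 \left(-4\right) = \left(-130\right) \left(-4\right) = 520$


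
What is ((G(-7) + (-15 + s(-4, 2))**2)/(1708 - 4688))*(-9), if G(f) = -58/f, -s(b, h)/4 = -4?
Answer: 117/4172 ≈ 0.028044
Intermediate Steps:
s(b, h) = 16 (s(b, h) = -4*(-4) = 16)
((G(-7) + (-15 + s(-4, 2))**2)/(1708 - 4688))*(-9) = ((-58/(-7) + (-15 + 16)**2)/(1708 - 4688))*(-9) = ((-58*(-1/7) + 1**2)/(-2980))*(-9) = ((58/7 + 1)*(-1/2980))*(-9) = ((65/7)*(-1/2980))*(-9) = -13/4172*(-9) = 117/4172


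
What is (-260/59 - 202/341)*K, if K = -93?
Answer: 301734/649 ≈ 464.92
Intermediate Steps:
(-260/59 - 202/341)*K = (-260/59 - 202/341)*(-93) = -100578/20119*(-93) = 301734/649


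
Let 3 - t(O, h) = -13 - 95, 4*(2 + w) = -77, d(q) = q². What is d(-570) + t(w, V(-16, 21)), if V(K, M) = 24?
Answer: 325011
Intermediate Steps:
w = -85/4 (w = -2 + (¼)*(-77) = -2 - 77/4 = -85/4 ≈ -21.250)
t(O, h) = 111 (t(O, h) = 3 - (-13 - 95) = 3 - 1*(-108) = 3 + 108 = 111)
d(-570) + t(w, V(-16, 21)) = (-570)² + 111 = 324900 + 111 = 325011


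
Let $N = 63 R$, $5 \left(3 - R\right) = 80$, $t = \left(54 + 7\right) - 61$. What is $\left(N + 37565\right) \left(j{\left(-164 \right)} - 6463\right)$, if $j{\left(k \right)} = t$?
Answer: $-237489398$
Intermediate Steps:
$t = 0$ ($t = 61 - 61 = 0$)
$j{\left(k \right)} = 0$
$R = -13$ ($R = 3 - 16 = -13$)
$N = -819$ ($N = 63 \left(-13\right) = -819$)
$\left(N + 37565\right) \left(j{\left(-164 \right)} - 6463\right) = \left(-819 + 37565\right) \left(0 - 6463\right) = 36746 \left(-6463\right) = -237489398$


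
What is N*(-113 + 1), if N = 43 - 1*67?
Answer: 2688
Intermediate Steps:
N = -24 (N = 43 - 67 = -24)
N*(-113 + 1) = -24*(-113 + 1) = -24*(-112) = 2688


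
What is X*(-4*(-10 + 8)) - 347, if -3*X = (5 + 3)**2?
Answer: -1553/3 ≈ -517.67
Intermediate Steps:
X = -64/3 (X = -(5 + 3)**2/3 = -1/3*8**2 = -1/3*64 = -64/3 ≈ -21.333)
X*(-4*(-10 + 8)) - 347 = -(-256)*(-10 + 8)/3 - 347 = -(-256)*(-2)/3 - 347 = -64/3*8 - 347 = -512/3 - 347 = -1553/3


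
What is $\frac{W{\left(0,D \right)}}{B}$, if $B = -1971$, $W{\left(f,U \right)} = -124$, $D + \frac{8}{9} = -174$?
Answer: $\frac{124}{1971} \approx 0.062912$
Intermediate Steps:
$D = - \frac{1574}{9}$ ($D = - \frac{8}{9} - 174 = - \frac{1574}{9} \approx -174.89$)
$\frac{W{\left(0,D \right)}}{B} = - \frac{124}{-1971} = \left(-124\right) \left(- \frac{1}{1971}\right) = \frac{124}{1971}$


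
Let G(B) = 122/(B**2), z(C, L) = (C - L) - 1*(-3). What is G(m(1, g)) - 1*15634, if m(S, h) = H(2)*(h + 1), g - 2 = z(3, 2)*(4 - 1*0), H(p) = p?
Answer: -11287687/722 ≈ -15634.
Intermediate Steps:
z(C, L) = 3 + C - L (z(C, L) = (C - L) + 3 = 3 + C - L)
g = 18 (g = 2 + (3 + 3 - 1*2)*(4 - 1*0) = 2 + (3 + 3 - 2)*(4 + 0) = 2 + 4*4 = 2 + 16 = 18)
m(S, h) = 2 + 2*h (m(S, h) = 2*(h + 1) = 2*(1 + h) = 2 + 2*h)
G(B) = 122/B**2
G(m(1, g)) - 1*15634 = 122/(2 + 2*18)**2 - 1*15634 = 122/(2 + 36)**2 - 15634 = 122/38**2 - 15634 = 122*(1/1444) - 15634 = 61/722 - 15634 = -11287687/722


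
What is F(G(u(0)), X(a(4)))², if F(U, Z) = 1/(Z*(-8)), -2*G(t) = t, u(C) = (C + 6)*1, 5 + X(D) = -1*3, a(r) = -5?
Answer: 1/4096 ≈ 0.00024414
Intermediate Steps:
X(D) = -8 (X(D) = -5 - 1*3 = -5 - 3 = -8)
u(C) = 6 + C (u(C) = (6 + C)*1 = 6 + C)
G(t) = -t/2
F(U, Z) = -1/(8*Z) (F(U, Z) = 1/(-8*Z) = -1/(8*Z))
F(G(u(0)), X(a(4)))² = (-⅛/(-8))² = (-⅛*(-⅛))² = (1/64)² = 1/4096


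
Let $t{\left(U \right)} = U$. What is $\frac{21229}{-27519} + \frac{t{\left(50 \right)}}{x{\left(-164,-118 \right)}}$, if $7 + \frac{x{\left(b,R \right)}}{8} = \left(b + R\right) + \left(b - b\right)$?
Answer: $- \frac{25228699}{31811964} \approx -0.79306$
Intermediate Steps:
$x{\left(b,R \right)} = -56 + 8 R + 8 b$ ($x{\left(b,R \right)} = -56 + 8 \left(\left(b + R\right) + \left(b - b\right)\right) = -56 + 8 \left(\left(R + b\right) + 0\right) = -56 + 8 \left(R + b\right) = -56 + \left(8 R + 8 b\right) = -56 + 8 R + 8 b$)
$\frac{21229}{-27519} + \frac{t{\left(50 \right)}}{x{\left(-164,-118 \right)}} = \frac{21229}{-27519} + \frac{50}{-56 + 8 \left(-118\right) + 8 \left(-164\right)} = 21229 \left(- \frac{1}{27519}\right) + \frac{50}{-56 - 944 - 1312} = - \frac{21229}{27519} + \frac{50}{-2312} = - \frac{21229}{27519} + 50 \left(- \frac{1}{2312}\right) = - \frac{21229}{27519} - \frac{25}{1156} = - \frac{25228699}{31811964}$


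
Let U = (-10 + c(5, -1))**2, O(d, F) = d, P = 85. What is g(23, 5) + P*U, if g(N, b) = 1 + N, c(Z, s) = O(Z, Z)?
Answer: 2149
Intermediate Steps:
c(Z, s) = Z
U = 25 (U = (-10 + 5)**2 = (-5)**2 = 25)
g(23, 5) + P*U = (1 + 23) + 85*25 = 24 + 2125 = 2149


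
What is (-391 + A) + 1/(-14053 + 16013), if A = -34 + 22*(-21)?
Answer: -1738519/1960 ≈ -887.00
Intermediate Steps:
A = -496 (A = -34 - 462 = -496)
(-391 + A) + 1/(-14053 + 16013) = (-391 - 496) + 1/(-14053 + 16013) = -887 + 1/1960 = -1738519/1960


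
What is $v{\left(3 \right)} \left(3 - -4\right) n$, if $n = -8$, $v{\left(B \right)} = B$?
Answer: $-168$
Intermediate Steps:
$v{\left(3 \right)} \left(3 - -4\right) n = 3 \left(3 - -4\right) \left(-8\right) = 3 \left(3 + 4\right) \left(-8\right) = 3 \cdot 7 \left(-8\right) = 21 \left(-8\right) = -168$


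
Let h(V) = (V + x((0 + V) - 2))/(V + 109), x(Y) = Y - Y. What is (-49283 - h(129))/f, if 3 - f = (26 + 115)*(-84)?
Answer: -11729483/2819586 ≈ -4.1600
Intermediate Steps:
x(Y) = 0
h(V) = V/(109 + V) (h(V) = (V + 0)/(V + 109) = V/(109 + V))
f = 11847 (f = 3 - (26 + 115)*(-84) = 3 - 141*(-84) = 3 - 1*(-11844) = 3 + 11844 = 11847)
(-49283 - h(129))/f = (-49283 - 129/(109 + 129))/11847 = (-49283 - 129/238)*(1/11847) = -11729483/238*1/11847 = -11729483/2819586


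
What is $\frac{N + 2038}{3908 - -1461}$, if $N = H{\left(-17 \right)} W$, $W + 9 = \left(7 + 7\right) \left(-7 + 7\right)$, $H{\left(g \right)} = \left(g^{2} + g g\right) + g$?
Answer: $- \frac{3011}{5369} \approx -0.56081$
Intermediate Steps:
$H{\left(g \right)} = g + 2 g^{2}$ ($H{\left(g \right)} = \left(g^{2} + g^{2}\right) + g = 2 g^{2} + g = g + 2 g^{2}$)
$W = -9$ ($W = -9 + \left(7 + 7\right) \left(-7 + 7\right) = -9 + 14 \cdot 0 = -9 + 0 = -9$)
$N = -5049$ ($N = - 17 \left(1 + 2 \left(-17\right)\right) \left(-9\right) = - 17 \left(1 - 34\right) \left(-9\right) = \left(-17\right) \left(-33\right) \left(-9\right) = 561 \left(-9\right) = -5049$)
$\frac{N + 2038}{3908 - -1461} = \frac{-5049 + 2038}{3908 - -1461} = - \frac{3011}{3908 + \left(-530 + 1991\right)} = - \frac{3011}{3908 + 1461} = - \frac{3011}{5369}$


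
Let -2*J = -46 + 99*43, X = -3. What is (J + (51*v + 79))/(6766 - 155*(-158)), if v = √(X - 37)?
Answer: -4053/62512 + 51*I*√10/15628 ≈ -0.064836 + 0.01032*I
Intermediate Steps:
J = -4211/2 (J = -(-46 + 99*43)/2 = -(-46 + 4257)/2 = -½*4211 = -4211/2 ≈ -2105.5)
v = 2*I*√10 (v = √(-3 - 37) = √(-40) = 2*I*√10 ≈ 6.3246*I)
(J + (51*v + 79))/(6766 - 155*(-158)) = (-4211/2 + (51*(2*I*√10) + 79))/(6766 - 155*(-158)) = (-4211/2 + (102*I*√10 + 79))/(6766 + 24490) = (-4211/2 + (79 + 102*I*√10))/31256 = (-4053/2 + 102*I*√10)*(1/31256) = -4053/62512 + 51*I*√10/15628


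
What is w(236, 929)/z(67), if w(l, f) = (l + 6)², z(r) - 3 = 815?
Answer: 29282/409 ≈ 71.594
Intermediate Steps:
z(r) = 818 (z(r) = 3 + 815 = 818)
w(l, f) = (6 + l)²
w(236, 929)/z(67) = (6 + 236)²/818 = 242²*(1/818) = 58564*(1/818) = 29282/409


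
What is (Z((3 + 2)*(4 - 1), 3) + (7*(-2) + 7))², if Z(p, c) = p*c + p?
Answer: 2809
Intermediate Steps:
Z(p, c) = p + c*p (Z(p, c) = c*p + p = p + c*p)
(Z((3 + 2)*(4 - 1), 3) + (7*(-2) + 7))² = (((3 + 2)*(4 - 1))*(1 + 3) + (7*(-2) + 7))² = ((5*3)*4 + (-14 + 7))² = (15*4 - 7)² = (60 - 7)² = 53² = 2809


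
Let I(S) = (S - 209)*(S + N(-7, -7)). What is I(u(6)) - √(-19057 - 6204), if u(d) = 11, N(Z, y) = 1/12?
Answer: -4389/2 - I*√25261 ≈ -2194.5 - 158.94*I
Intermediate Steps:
N(Z, y) = 1/12
I(S) = (-209 + S)*(1/12 + S) (I(S) = (S - 209)*(S + 1/12) = (-209 + S)*(1/12 + S))
I(u(6)) - √(-19057 - 6204) = (-209/12 + 11² - 2507/12*11) - √(-19057 - 6204) = (-209/12 + 121 - 27577/12) - √(-25261) = -4389/2 - I*√25261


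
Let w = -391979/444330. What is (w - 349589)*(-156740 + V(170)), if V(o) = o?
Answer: 810684348389431/14811 ≈ 5.4735e+10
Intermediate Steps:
w = -391979/444330 (w = -391979*1/444330 = -391979/444330 ≈ -0.88218)
(w - 349589)*(-156740 + V(170)) = (-391979/444330 - 349589)*(-156740 + 170) = -155333272349/444330*(-156570) = 810684348389431/14811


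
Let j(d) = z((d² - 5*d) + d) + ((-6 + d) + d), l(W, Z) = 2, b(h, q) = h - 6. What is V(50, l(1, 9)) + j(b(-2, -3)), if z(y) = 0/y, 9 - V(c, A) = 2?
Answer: -15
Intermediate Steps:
b(h, q) = -6 + h
V(c, A) = 7 (V(c, A) = 9 - 1*2 = 9 - 2 = 7)
z(y) = 0
j(d) = -6 + 2*d (j(d) = 0 + ((-6 + d) + d) = 0 + (-6 + 2*d) = -6 + 2*d)
V(50, l(1, 9)) + j(b(-2, -3)) = 7 + (-6 + 2*(-6 - 2)) = 7 + (-6 + 2*(-8)) = 7 + (-6 - 16) = 7 - 22 = -15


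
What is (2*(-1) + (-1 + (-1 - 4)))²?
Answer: 64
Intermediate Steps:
(2*(-1) + (-1 + (-1 - 4)))² = (-2 + (-1 - 5))² = (-2 - 6)² = (-8)² = 64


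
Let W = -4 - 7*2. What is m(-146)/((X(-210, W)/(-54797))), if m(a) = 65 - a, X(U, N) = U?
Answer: 11562167/210 ≈ 55058.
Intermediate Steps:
W = -18 (W = -4 - 14 = -18)
m(-146)/((X(-210, W)/(-54797))) = (65 - 1*(-146))/((-210/(-54797))) = (65 + 146)/((-210*(-1/54797))) = 211/(210/54797) = 211*(54797/210) = 11562167/210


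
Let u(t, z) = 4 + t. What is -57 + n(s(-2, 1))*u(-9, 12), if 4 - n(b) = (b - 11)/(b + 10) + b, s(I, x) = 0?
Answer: -165/2 ≈ -82.500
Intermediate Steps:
n(b) = 4 - b - (-11 + b)/(10 + b) (n(b) = 4 - ((b - 11)/(b + 10) + b) = 4 - ((-11 + b)/(10 + b) + b) = 4 - (b + (-11 + b)/(10 + b)) = 4 + (-b - (-11 + b)/(10 + b)) = 4 - b - (-11 + b)/(10 + b))
-57 + n(s(-2, 1))*u(-9, 12) = -57 + ((51 - 1*0² - 7*0)/(10 + 0))*(4 - 9) = -57 + ((51 - 1*0 + 0)/10)*(-5) = -57 + ((51 + 0 + 0)/10)*(-5) = -57 + ((⅒)*51)*(-5) = -57 + (51/10)*(-5) = -57 - 51/2 = -165/2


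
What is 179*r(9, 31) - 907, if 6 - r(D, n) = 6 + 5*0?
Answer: -907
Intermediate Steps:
r(D, n) = 0 (r(D, n) = 6 - (6 + 5*0) = 6 - (6 + 0) = 6 - 1*6 = 6 - 6 = 0)
179*r(9, 31) - 907 = 179*0 - 907 = 0 - 907 = -907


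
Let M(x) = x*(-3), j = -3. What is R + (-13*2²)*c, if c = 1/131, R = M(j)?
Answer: 1127/131 ≈ 8.6031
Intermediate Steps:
M(x) = -3*x
R = 9 (R = -3*(-3) = 9)
c = 1/131 ≈ 0.0076336
R + (-13*2²)*c = 9 - 13*2²*(1/131) = 9 - 13*4*(1/131) = 9 - 52*1/131 = 9 - 52/131 = 1127/131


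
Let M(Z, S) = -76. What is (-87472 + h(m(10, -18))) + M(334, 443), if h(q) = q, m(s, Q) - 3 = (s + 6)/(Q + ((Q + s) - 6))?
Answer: -175091/2 ≈ -87546.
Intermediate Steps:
m(s, Q) = 3 + (6 + s)/(-6 + s + 2*Q) (m(s, Q) = 3 + (s + 6)/(Q + ((Q + s) - 6)) = 3 + (6 + s)/(Q + (-6 + Q + s)) = 3 + (6 + s)/(-6 + s + 2*Q))
(-87472 + h(m(10, -18))) + M(334, 443) = (-87472 + 2*(-6 + 2*10 + 3*(-18))/(-6 + 10 + 2*(-18))) - 76 = (-87472 + 2*(-6 + 20 - 54)/(-6 + 10 - 36)) - 76 = (-87472 + 2*(-40)/(-32)) - 76 = (-87472 + 2*(-1/32)*(-40)) - 76 = (-87472 + 5/2) - 76 = -174939/2 - 76 = -175091/2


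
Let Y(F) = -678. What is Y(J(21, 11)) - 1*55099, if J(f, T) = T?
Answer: -55777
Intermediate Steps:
Y(J(21, 11)) - 1*55099 = -678 - 1*55099 = -678 - 55099 = -55777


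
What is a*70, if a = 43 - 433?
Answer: -27300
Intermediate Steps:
a = -390
a*70 = -390*70 = -27300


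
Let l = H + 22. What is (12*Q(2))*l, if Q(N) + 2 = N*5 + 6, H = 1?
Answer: 3864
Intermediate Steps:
l = 23 (l = 1 + 22 = 23)
Q(N) = 4 + 5*N (Q(N) = -2 + (N*5 + 6) = -2 + (5*N + 6) = -2 + (6 + 5*N) = 4 + 5*N)
(12*Q(2))*l = (12*(4 + 5*2))*23 = (12*(4 + 10))*23 = (12*14)*23 = 168*23 = 3864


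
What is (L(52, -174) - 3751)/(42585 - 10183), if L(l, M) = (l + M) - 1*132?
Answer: -4005/32402 ≈ -0.12360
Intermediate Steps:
L(l, M) = -132 + M + l (L(l, M) = (M + l) - 132 = -132 + M + l)
(L(52, -174) - 3751)/(42585 - 10183) = ((-132 - 174 + 52) - 3751)/(42585 - 10183) = (-254 - 3751)/32402 = -4005*1/32402 = -4005/32402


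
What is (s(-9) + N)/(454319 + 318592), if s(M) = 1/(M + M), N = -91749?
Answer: -10519/88614 ≈ -0.11871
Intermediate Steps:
s(M) = 1/(2*M)
(s(-9) + N)/(454319 + 318592) = ((½)/(-9) - 91749)/(454319 + 318592) = ((½)*(-⅑) - 91749)/772911 = (-1/18 - 91749)*(1/772911) = -1651483/18*1/772911 = -10519/88614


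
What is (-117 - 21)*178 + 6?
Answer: -24558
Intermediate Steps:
(-117 - 21)*178 + 6 = -138*178 + 6 = -24564 + 6 = -24558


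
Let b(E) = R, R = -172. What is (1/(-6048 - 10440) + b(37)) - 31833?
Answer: -527698441/16488 ≈ -32005.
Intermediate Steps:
b(E) = -172
(1/(-6048 - 10440) + b(37)) - 31833 = (1/(-6048 - 10440) - 172) - 31833 = (1/(-16488) - 172) - 31833 = (-1/16488 - 172) - 31833 = -2835937/16488 - 31833 = -527698441/16488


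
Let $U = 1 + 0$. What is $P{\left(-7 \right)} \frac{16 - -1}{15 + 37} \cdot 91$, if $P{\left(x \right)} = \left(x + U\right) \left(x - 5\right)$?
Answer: $2142$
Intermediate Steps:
$U = 1$
$P{\left(x \right)} = \left(1 + x\right) \left(-5 + x\right)$ ($P{\left(x \right)} = \left(x + 1\right) \left(x - 5\right) = \left(1 + x\right) \left(-5 + x\right)$)
$P{\left(-7 \right)} \frac{16 - -1}{15 + 37} \cdot 91 = \left(-5 + \left(-7\right)^{2} - -28\right) \frac{16 - -1}{15 + 37} \cdot 91 = \left(-5 + 49 + 28\right) \frac{16 + 1}{52} \cdot 91 = 72 \cdot 17 \cdot \frac{1}{52} \cdot 91 = 72 \cdot \frac{17}{52} \cdot 91 = \frac{306}{13} \cdot 91 = 2142$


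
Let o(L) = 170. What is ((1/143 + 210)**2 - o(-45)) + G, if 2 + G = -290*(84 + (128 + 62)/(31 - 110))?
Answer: 32743021247/1615471 ≈ 20268.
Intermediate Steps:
G = -1869498/79 (G = -2 - 290*(84 + (128 + 62)/(31 - 110)) = -2 - 290*(84 + 190/(-79)) = -2 - 290*(84 + 190*(-1/79)) = -2 - 290*(84 - 190/79) = -2 - 290*6446/79 = -2 - 1869340/79 = -1869498/79 ≈ -23665.)
((1/143 + 210)**2 - o(-45)) + G = ((1/143 + 210)**2 - 1*170) - 1869498/79 = ((1/143 + 210)**2 - 170) - 1869498/79 = ((30031/143)**2 - 170) - 1869498/79 = (901860961/20449 - 170) - 1869498/79 = 898384631/20449 - 1869498/79 = 32743021247/1615471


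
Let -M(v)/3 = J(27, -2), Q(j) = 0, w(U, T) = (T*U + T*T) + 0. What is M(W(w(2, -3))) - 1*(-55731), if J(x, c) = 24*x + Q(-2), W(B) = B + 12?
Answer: 53787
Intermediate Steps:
w(U, T) = T**2 + T*U (w(U, T) = (T*U + T**2) + 0 = (T**2 + T*U) + 0 = T**2 + T*U)
W(B) = 12 + B
J(x, c) = 24*x (J(x, c) = 24*x + 0 = 24*x)
M(v) = -1944 (M(v) = -72*27 = -3*648 = -1944)
M(W(w(2, -3))) - 1*(-55731) = -1944 - 1*(-55731) = -1944 + 55731 = 53787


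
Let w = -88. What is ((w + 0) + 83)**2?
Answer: 25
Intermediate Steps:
((w + 0) + 83)**2 = ((-88 + 0) + 83)**2 = (-88 + 83)**2 = (-5)**2 = 25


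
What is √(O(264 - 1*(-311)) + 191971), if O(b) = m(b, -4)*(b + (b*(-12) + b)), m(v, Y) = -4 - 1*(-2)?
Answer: √203471 ≈ 451.08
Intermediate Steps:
m(v, Y) = -2 (m(v, Y) = -4 + 2 = -2)
O(b) = 20*b (O(b) = -2*(b + (b*(-12) + b)) = -2*(b + (-12*b + b)) = -2*(b - 11*b) = -(-20)*b = 20*b)
√(O(264 - 1*(-311)) + 191971) = √(20*(264 - 1*(-311)) + 191971) = √(20*(264 + 311) + 191971) = √(20*575 + 191971) = √(11500 + 191971) = √203471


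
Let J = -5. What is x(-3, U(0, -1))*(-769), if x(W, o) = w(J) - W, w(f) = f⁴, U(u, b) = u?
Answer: -482932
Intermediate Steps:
x(W, o) = 625 - W (x(W, o) = (-5)⁴ - W = 625 - W)
x(-3, U(0, -1))*(-769) = (625 - 1*(-3))*(-769) = (625 + 3)*(-769) = 628*(-769) = -482932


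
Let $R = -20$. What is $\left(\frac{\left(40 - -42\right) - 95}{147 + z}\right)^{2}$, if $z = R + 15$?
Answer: $\frac{169}{20164} \approx 0.0083813$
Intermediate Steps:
$z = -5$ ($z = -20 + 15 = -5$)
$\left(\frac{\left(40 - -42\right) - 95}{147 + z}\right)^{2} = \left(\frac{\left(40 - -42\right) - 95}{147 - 5}\right)^{2} = \left(\frac{\left(40 + 42\right) - 95}{142}\right)^{2} = \left(\left(82 - 95\right) \frac{1}{142}\right)^{2} = \left(\left(-13\right) \frac{1}{142}\right)^{2} = \left(- \frac{13}{142}\right)^{2} = \frac{169}{20164}$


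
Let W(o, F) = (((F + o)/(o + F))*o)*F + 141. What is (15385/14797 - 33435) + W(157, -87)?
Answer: -694748156/14797 ≈ -46952.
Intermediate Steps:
W(o, F) = 141 + F*o (W(o, F) = (((F + o)/(F + o))*o)*F + 141 = (1*o)*F + 141 = o*F + 141 = F*o + 141 = 141 + F*o)
(15385/14797 - 33435) + W(157, -87) = (15385/14797 - 33435) + (141 - 87*157) = (15385*(1/14797) - 33435) + (141 - 13659) = (15385/14797 - 33435) - 13518 = -494722310/14797 - 13518 = -694748156/14797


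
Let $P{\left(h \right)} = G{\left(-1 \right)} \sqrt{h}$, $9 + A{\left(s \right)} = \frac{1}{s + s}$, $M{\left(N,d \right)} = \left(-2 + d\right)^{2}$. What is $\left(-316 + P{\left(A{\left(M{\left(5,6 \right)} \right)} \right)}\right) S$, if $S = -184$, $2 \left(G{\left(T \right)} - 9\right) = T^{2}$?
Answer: $58144 - \frac{437 i \sqrt{574}}{2} \approx 58144.0 - 5234.9 i$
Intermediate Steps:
$G{\left(T \right)} = 9 + \frac{T^{2}}{2}$
$A{\left(s \right)} = -9 + \frac{1}{2 s}$ ($A{\left(s \right)} = -9 + \frac{1}{s + s} = -9 + \frac{1}{2 s}$)
$P{\left(h \right)} = \frac{19 \sqrt{h}}{2}$ ($P{\left(h \right)} = \left(9 + \frac{\left(-1\right)^{2}}{2}\right) \sqrt{h} = \left(9 + \frac{1}{2} \cdot 1\right) \sqrt{h} = \left(9 + \frac{1}{2}\right) \sqrt{h} = \frac{19 \sqrt{h}}{2}$)
$\left(-316 + P{\left(A{\left(M{\left(5,6 \right)} \right)} \right)}\right) S = \left(-316 + \frac{19 \sqrt{-9 + \frac{1}{2 \left(-2 + 6\right)^{2}}}}{2}\right) \left(-184\right) = \left(-316 + \frac{19 \sqrt{-9 + \frac{1}{2 \cdot 4^{2}}}}{2}\right) \left(-184\right) = \left(-316 + \frac{19 \sqrt{-9 + \frac{1}{2 \cdot 16}}}{2}\right) \left(-184\right) = \left(-316 + \frac{19 \sqrt{-9 + \frac{1}{2} \cdot \frac{1}{16}}}{2}\right) \left(-184\right) = \left(-316 + \frac{19 \sqrt{-9 + \frac{1}{32}}}{2}\right) \left(-184\right) = \left(-316 + \frac{19 \sqrt{- \frac{287}{32}}}{2}\right) \left(-184\right) = \left(-316 + \frac{19 \frac{i \sqrt{574}}{8}}{2}\right) \left(-184\right) = \left(-316 + \frac{19 i \sqrt{574}}{16}\right) \left(-184\right) = 58144 - \frac{437 i \sqrt{574}}{2}$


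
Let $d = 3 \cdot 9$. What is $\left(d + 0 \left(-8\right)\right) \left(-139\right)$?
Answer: $-3753$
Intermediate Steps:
$d = 27$
$\left(d + 0 \left(-8\right)\right) \left(-139\right) = \left(27 + 0 \left(-8\right)\right) \left(-139\right) = \left(27 + 0\right) \left(-139\right) = 27 \left(-139\right) = -3753$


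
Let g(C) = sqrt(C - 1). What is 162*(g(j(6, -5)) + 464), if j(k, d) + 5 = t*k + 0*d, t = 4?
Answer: 75168 + 486*sqrt(2) ≈ 75855.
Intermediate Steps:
j(k, d) = -5 + 4*k (j(k, d) = -5 + (4*k + 0*d) = -5 + (4*k + 0) = -5 + 4*k)
g(C) = sqrt(-1 + C)
162*(g(j(6, -5)) + 464) = 162*(sqrt(-1 + (-5 + 4*6)) + 464) = 162*(sqrt(-1 + (-5 + 24)) + 464) = 162*(sqrt(-1 + 19) + 464) = 162*(sqrt(18) + 464) = 162*(3*sqrt(2) + 464) = 162*(464 + 3*sqrt(2)) = 75168 + 486*sqrt(2)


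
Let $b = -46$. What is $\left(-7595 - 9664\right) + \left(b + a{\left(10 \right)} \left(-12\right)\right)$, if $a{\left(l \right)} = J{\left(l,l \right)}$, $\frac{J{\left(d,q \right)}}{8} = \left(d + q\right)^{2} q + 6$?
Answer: $-401881$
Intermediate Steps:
$J{\left(d,q \right)} = 48 + 8 q \left(d + q\right)^{2}$ ($J{\left(d,q \right)} = 8 \left(\left(d + q\right)^{2} q + 6\right) = 8 \left(q \left(d + q\right)^{2} + 6\right) = 8 \left(6 + q \left(d + q\right)^{2}\right) = 48 + 8 q \left(d + q\right)^{2}$)
$a{\left(l \right)} = 48 + 32 l^{3}$ ($a{\left(l \right)} = 48 + 8 l \left(l + l\right)^{2} = 48 + 8 l \left(2 l\right)^{2} = 48 + 8 l 4 l^{2} = 48 + 32 l^{3}$)
$\left(-7595 - 9664\right) + \left(b + a{\left(10 \right)} \left(-12\right)\right) = \left(-7595 - 9664\right) + \left(-46 + \left(48 + 32 \cdot 10^{3}\right) \left(-12\right)\right) = -17259 + \left(-46 + \left(48 + 32 \cdot 1000\right) \left(-12\right)\right) = -17259 + \left(-46 + \left(48 + 32000\right) \left(-12\right)\right) = -17259 + \left(-46 + 32048 \left(-12\right)\right) = -17259 - 384622 = -401881$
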